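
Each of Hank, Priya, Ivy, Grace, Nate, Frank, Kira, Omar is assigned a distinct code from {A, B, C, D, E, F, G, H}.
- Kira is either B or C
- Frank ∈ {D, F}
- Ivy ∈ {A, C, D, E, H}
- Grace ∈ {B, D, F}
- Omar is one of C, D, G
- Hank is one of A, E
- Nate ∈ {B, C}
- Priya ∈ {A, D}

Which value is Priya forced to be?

A

The 8 variables draw from only 8 values {A, B, C, D, E, F, G, H}, so each is used; only Omar can be G, hence Omar = G.
The 7 still-open variables together cover exactly {A, B, C, D, E, F, H} — 7 values for 7 variables — and H appears only in Ivy's list, so Ivy = H.
The 6 still-open variables together cover exactly {A, B, C, D, E, F} — 6 values for 6 variables — and E appears only in Hank's list, so Hank = E.
The 5 still-open variables draw from only 5 values {A, B, C, D, F}, so each is used; only Priya can be A, hence Priya = A.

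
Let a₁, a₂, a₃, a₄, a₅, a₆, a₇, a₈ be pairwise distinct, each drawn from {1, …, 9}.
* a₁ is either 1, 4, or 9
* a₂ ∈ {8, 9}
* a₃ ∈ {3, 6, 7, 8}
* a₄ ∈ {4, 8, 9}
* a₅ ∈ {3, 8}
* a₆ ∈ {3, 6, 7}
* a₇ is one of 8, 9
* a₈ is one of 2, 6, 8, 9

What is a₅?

The 8 variables together cover exactly {1, 2, 3, 4, 6, 7, 8, 9} — 8 values for 8 variables — and 1 appears only in a₁'s list, so a₁ = 1.
The 7 still-open variables draw from only 7 values {2, 3, 4, 6, 7, 8, 9}, so each is used; only a₈ can be 2, hence a₈ = 2.
Among the 6 still-open variables, 4 fits only a₄ (and all 6 values in {3, 4, 6, 7, 8, 9} must be used), so a₄ = 4.
a₂ and a₇ share exactly the 2 values {8, 9}; by pigeonhole those values go to them, so strike 8, 9 from a₃, a₅.
So a₅ = 3.

3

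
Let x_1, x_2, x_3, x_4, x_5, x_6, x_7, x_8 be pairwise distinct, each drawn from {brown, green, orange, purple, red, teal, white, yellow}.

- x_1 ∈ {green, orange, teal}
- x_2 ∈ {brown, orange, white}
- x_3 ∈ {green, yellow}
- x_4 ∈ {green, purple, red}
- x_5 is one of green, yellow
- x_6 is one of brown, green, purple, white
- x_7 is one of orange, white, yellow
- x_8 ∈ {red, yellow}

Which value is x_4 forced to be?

The 8 variables draw from only 8 values {brown, green, orange, purple, red, teal, white, yellow}, so each is used; only x_1 can be teal, hence x_1 = teal.
The 2 variables x_3 and x_5 are confined to {green, yellow}, which locks those values in; drop them from x_4, x_6, x_7, x_8.
x_8 must be red (only option left). Strike red from x_4.
So x_4 = purple.

purple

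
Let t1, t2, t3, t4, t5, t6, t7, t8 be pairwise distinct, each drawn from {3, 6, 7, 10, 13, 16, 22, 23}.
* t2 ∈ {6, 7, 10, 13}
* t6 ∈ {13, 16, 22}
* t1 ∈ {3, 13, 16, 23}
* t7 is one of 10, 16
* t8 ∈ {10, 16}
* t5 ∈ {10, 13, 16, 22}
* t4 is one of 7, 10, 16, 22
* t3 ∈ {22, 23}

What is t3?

23

Among the 8 variables, 3 fits only t1 (and all 8 values in {3, 6, 7, 10, 13, 16, 22, 23} must be used), so t1 = 3.
The 7 still-open variables together cover exactly {6, 7, 10, 13, 16, 22, 23} — 7 values for 7 variables — and 6 appears only in t2's list, so t2 = 6.
Among the 6 still-open variables, 7 fits only t4 (and all 6 values in {7, 10, 13, 16, 22, 23} must be used), so t4 = 7.
The 5 still-open variables draw from only 5 values {10, 13, 16, 22, 23}, so each is used; only t3 can be 23, hence t3 = 23.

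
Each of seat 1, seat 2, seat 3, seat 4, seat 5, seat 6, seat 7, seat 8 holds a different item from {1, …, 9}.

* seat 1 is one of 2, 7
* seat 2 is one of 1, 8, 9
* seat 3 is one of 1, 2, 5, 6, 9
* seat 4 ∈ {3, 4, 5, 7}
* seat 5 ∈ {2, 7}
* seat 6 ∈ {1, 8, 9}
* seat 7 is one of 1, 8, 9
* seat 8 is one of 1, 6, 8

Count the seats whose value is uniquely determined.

seat 1 and seat 5 between them cover only {2, 7} — a naked pair. Remove those values from seat 3, seat 4.
seat 2, seat 6, seat 7 share exactly the 3 values {1, 8, 9}; by pigeonhole those values go to them, so strike 1, 8, 9 from seat 3, seat 8.
seat 8 must be 6 (only option left). So seat 3 can't be 6.
seat 3 has just one choice, so seat 3 = 5. So seat 4 can't be 5.
Determined: seat 3=5, seat 8=6. The other seats each still have more than one consistent value. That makes 2.

2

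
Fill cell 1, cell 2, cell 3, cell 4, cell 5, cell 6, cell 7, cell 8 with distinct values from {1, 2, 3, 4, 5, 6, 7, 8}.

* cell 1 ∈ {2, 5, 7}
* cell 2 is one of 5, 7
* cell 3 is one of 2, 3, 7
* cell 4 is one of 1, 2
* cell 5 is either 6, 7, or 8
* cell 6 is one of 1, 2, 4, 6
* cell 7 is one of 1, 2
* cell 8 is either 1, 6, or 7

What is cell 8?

6

The 8 variables together cover exactly {1, 2, 3, 4, 5, 6, 7, 8} — 8 values for 8 variables — and 3 appears only in cell 3's list, so cell 3 = 3.
Among the 7 still-open variables, 4 fits only cell 6 (and all 7 values in {1, 2, 4, 5, 6, 7, 8} must be used), so cell 6 = 4.
The 6 still-open variables together cover exactly {1, 2, 5, 6, 7, 8} — 6 values for 6 variables — and 8 appears only in cell 5's list, so cell 5 = 8.
Among the 5 still-open variables, 6 fits only cell 8 (and all 5 values in {1, 2, 5, 6, 7} must be used), so cell 8 = 6.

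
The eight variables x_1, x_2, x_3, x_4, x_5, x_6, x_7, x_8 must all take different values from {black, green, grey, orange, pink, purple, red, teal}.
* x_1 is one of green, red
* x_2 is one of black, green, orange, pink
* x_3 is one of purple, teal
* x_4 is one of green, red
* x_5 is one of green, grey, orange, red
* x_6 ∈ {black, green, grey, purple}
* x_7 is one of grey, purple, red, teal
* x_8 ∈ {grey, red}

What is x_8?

Among the 8 variables, pink fits only x_2 (and all 8 values in {black, green, grey, orange, pink, purple, red, teal} must be used), so x_2 = pink.
Among the 7 still-open variables, black fits only x_6 (and all 7 values in {black, green, grey, orange, purple, red, teal} must be used), so x_6 = black.
The 6 still-open variables together cover exactly {green, grey, orange, purple, red, teal} — 6 values for 6 variables — and orange appears only in x_5's list, so x_5 = orange.
The 2 variables x_1 and x_4 are confined to {green, red}, which locks those values in; drop them from x_7, x_8.
So x_8 = grey.

grey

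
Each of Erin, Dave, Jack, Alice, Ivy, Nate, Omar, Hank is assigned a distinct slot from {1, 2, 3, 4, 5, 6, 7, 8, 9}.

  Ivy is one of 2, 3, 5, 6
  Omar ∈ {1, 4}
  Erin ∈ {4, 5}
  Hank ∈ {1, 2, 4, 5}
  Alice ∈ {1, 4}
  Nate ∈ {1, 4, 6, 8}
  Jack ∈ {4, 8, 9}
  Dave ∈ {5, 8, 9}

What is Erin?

The 8 variables draw from only 8 values {1, 2, 3, 4, 5, 6, 8, 9}, so each is used; only Ivy can be 3, hence Ivy = 3.
The 7 still-open variables draw from only 7 values {1, 2, 4, 5, 6, 8, 9}, so each is used; only Hank can be 2, hence Hank = 2.
The 6 still-open variables together cover exactly {1, 4, 5, 6, 8, 9} — 6 values for 6 variables — and 6 appears only in Nate's list, so Nate = 6.
Alice and Omar share exactly the 2 values {1, 4}; by pigeonhole those values go to them, so strike 1, 4 from Erin, Jack.
So Erin = 5.

5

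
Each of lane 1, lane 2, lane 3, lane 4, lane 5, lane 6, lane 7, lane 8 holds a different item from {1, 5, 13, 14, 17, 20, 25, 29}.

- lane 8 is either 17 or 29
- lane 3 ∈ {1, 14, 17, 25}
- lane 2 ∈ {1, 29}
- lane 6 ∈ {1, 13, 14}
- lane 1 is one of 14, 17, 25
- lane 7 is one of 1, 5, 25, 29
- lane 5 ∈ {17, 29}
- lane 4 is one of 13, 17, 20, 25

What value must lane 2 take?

1

The 8 variables draw from only 8 values {1, 5, 13, 14, 17, 20, 25, 29}, so each is used; only lane 7 can be 5, hence lane 7 = 5.
The 7 still-open variables draw from only 7 values {1, 13, 14, 17, 20, 25, 29}, so each is used; only lane 4 can be 20, hence lane 4 = 20.
The 6 still-open variables draw from only 6 values {1, 13, 14, 17, 25, 29}, so each is used; only lane 6 can be 13, hence lane 6 = 13.
lane 5 and lane 8 share exactly the 2 values {17, 29}; by pigeonhole those values go to them, so strike 17, 29 from lane 1, lane 2, lane 3.
So lane 2 = 1.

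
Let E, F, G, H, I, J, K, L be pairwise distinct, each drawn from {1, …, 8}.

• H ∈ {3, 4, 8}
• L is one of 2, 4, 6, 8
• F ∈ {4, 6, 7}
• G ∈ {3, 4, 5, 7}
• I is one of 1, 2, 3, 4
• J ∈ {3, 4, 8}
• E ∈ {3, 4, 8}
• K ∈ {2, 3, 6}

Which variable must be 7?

The 8 variables together cover exactly {1, 2, 3, 4, 5, 6, 7, 8} — 8 values for 8 variables — and 1 appears only in I's list, so I = 1.
The 7 still-open variables draw from only 7 values {2, 3, 4, 5, 6, 7, 8}, so each is used; only G can be 5, hence G = 5.
The 6 still-open variables draw from only 6 values {2, 3, 4, 6, 7, 8}, so each is used; only F can be 7, hence F = 7.

F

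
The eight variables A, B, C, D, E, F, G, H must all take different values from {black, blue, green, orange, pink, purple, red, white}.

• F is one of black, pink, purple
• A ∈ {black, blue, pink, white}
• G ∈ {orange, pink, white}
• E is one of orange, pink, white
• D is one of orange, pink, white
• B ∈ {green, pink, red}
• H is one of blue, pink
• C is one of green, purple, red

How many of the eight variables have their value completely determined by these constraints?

3

D, E, G between them cover only {orange, pink, white} — a naked triple. Remove those values from A, B, F, H.
H has just one choice, so H = blue. Strike blue from A.
A must be black (only option left). Remove black from F.
F's domain is down to {purple}, so F = purple. Strike purple from C.
Determined: A=black, F=purple, H=blue. The other variables each still have more than one consistent value. That makes 3.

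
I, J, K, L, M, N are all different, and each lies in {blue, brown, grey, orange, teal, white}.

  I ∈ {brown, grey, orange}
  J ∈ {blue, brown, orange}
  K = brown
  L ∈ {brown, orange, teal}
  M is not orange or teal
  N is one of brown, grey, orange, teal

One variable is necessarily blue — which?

K's domain is down to {brown}, so K = brown. Eliminate brown elsewhere: I, J, L, M, N.
Among the 5 still-open variables, white fits only M (and all 5 values in {blue, grey, orange, teal, white} must be used), so M = white.
Among the 4 still-open variables, blue fits only J (and all 4 values in {blue, grey, orange, teal} must be used), so J = blue.

J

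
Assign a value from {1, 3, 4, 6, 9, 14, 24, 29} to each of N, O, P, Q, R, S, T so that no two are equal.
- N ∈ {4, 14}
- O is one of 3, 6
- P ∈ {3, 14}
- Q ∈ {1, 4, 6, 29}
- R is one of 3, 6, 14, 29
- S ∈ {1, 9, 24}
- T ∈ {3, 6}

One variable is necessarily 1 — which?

Q

O and T share exactly the 2 values {3, 6}; by pigeonhole those values go to them, so strike 3, 6 from P, Q, R.
P must be 14 (only option left). Eliminate 14 elsewhere: N, R.
R has just one choice, so R = 29. Eliminate 29 elsewhere: Q.
N must be 4 (only option left). So Q can't be 4.
So 1 goes to Q.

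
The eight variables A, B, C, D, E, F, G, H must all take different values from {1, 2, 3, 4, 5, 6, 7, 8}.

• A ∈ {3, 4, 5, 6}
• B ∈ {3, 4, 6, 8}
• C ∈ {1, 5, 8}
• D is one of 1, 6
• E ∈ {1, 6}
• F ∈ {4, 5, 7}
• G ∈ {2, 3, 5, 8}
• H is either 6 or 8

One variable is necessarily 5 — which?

C

The 8 variables draw from only 8 values {1, 2, 3, 4, 5, 6, 7, 8}, so each is used; only G can be 2, hence G = 2.
The 7 still-open variables draw from only 7 values {1, 3, 4, 5, 6, 7, 8}, so each is used; only F can be 7, hence F = 7.
D and E share exactly the 2 values {1, 6}; by pigeonhole those values go to them, so strike 1, 6 from A, B, C, H.
H has just one choice, so H = 8. So B, C can't be 8.
So 5 goes to C.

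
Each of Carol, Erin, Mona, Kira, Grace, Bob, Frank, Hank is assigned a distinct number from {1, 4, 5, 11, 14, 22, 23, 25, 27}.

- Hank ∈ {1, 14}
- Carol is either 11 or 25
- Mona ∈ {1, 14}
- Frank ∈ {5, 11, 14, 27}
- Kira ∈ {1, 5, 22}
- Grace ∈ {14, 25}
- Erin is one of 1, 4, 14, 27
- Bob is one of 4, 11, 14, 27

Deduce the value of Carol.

11

The 8 variables draw from only 8 values {1, 4, 5, 11, 14, 22, 25, 27}, so each is used; only Kira can be 22, hence Kira = 22.
The 7 still-open variables together cover exactly {1, 4, 5, 11, 14, 25, 27} — 7 values for 7 variables — and 5 appears only in Frank's list, so Frank = 5.
Mona and Hank between them cover only {1, 14} — a naked pair. Remove those values from Erin, Grace, Bob.
Grace's domain is down to {25}, so Grace = 25. Remove 25 from Carol.
So Carol = 11.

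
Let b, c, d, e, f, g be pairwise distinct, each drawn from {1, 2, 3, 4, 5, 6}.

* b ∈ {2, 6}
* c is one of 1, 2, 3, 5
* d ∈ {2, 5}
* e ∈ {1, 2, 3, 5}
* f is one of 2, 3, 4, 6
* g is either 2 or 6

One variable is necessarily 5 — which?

Among the 6 variables, 4 fits only f (and all 6 values in {1, 2, 3, 4, 5, 6} must be used), so f = 4.
The 2 variables b and g are confined to {2, 6}, which locks those values in; drop them from c, d, e.
So 5 goes to d.

d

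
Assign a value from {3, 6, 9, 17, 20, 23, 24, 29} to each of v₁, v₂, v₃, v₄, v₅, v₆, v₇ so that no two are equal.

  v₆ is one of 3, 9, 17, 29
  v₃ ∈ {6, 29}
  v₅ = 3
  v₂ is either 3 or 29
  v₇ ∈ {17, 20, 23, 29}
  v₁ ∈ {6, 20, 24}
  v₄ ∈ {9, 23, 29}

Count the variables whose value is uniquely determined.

3

v₅ must be 3 (only option left). Remove 3 from v₂, v₆.
That leaves v₂ = 29. Remove 29 from v₃, v₄, v₆, v₇.
v₃ has just one choice, so v₃ = 6. Eliminate 6 elsewhere: v₁.
Determined: v₂=29, v₃=6, v₅=3. The other variables each still have more than one consistent value. That makes 3.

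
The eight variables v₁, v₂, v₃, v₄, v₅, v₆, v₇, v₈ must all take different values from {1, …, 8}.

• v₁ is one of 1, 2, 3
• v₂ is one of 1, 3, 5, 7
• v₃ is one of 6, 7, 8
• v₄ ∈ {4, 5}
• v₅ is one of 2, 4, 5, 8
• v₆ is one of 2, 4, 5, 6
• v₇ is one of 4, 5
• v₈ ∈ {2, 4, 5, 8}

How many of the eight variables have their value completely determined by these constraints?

2

v₄ and v₇ between them cover only {4, 5} — a naked pair. Remove those values from v₂, v₅, v₆, v₈.
v₅ and v₈ share exactly the 2 values {2, 8}; by pigeonhole those values go to them, so strike 2, 8 from v₁, v₃, v₆.
That leaves v₆ = 6. Eliminate 6 elsewhere: v₃.
v₃ has just one choice, so v₃ = 7. Strike 7 from v₂.
Determined: v₃=7, v₆=6. The other variables each still have more than one consistent value. That makes 2.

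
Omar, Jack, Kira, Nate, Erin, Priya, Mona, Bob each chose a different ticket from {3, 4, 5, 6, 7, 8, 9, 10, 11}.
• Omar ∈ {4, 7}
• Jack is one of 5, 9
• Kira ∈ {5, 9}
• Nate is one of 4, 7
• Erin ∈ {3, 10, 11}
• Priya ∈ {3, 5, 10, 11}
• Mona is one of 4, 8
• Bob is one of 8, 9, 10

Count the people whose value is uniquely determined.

2

The 2 variables Omar and Nate are confined to {4, 7}, which locks those values in; drop them from Mona.
Mona's domain is down to {8}, so Mona = 8. Eliminate 8 elsewhere: Bob.
Jack and Kira share exactly the 2 values {5, 9}; by pigeonhole those values go to them, so strike 5, 9 from Priya, Bob.
Bob's domain is down to {10}, so Bob = 10. Eliminate 10 elsewhere: Erin, Priya.
Determined: Mona=8, Bob=10. The other people each still have more than one consistent value. That makes 2.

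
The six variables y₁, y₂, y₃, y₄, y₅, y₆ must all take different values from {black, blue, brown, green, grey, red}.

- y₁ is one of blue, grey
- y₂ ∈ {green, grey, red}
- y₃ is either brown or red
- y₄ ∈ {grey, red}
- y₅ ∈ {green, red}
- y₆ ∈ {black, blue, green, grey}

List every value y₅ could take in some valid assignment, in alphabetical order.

The 6 variables draw from only 6 values {black, blue, brown, green, grey, red}, so each is used; only y₆ can be black, hence y₆ = black.
The 5 still-open variables together cover exactly {blue, brown, green, grey, red} — 5 values for 5 variables — and blue appears only in y₁'s list, so y₁ = blue.
The 4 still-open variables together cover exactly {brown, green, grey, red} — 4 values for 4 variables — and brown appears only in y₃'s list, so y₃ = brown.
No further eliminations apply; y₅ can still be any of green, red.

green, red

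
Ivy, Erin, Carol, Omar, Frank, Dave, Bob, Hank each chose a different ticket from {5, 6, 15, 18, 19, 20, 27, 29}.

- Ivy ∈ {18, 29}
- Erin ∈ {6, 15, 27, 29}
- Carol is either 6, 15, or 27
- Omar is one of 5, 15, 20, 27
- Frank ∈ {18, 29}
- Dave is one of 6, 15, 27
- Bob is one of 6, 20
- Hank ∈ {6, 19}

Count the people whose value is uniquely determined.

The 8 variables together cover exactly {5, 6, 15, 18, 19, 20, 27, 29} — 8 values for 8 variables — and 5 appears only in Omar's list, so Omar = 5.
The 7 still-open variables draw from only 7 values {6, 15, 18, 19, 20, 27, 29}, so each is used; only Hank can be 19, hence Hank = 19.
Among the 6 still-open variables, 20 fits only Bob (and all 6 values in {6, 15, 18, 20, 27, 29} must be used), so Bob = 20.
Ivy and Frank between them cover only {18, 29} — a naked pair. Remove those values from Erin.
Determined: Omar=5, Bob=20, Hank=19. The other people each still have more than one consistent value. That makes 3.

3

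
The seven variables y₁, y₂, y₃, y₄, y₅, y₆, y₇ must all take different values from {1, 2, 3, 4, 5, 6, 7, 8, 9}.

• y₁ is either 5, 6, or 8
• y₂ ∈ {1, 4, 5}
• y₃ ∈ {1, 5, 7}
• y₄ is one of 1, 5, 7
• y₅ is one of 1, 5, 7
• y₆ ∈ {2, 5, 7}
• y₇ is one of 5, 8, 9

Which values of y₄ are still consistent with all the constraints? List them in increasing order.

y₃, y₄, y₅ share exactly the 3 values {1, 5, 7}; by pigeonhole those values go to them, so strike 1, 5, 7 from y₁, y₂, y₆, y₇.
y₂ has just one choice, so y₂ = 4.
That leaves y₆ = 2.
No further eliminations apply; y₄ can still be any of 1, 5, 7.

1, 5, 7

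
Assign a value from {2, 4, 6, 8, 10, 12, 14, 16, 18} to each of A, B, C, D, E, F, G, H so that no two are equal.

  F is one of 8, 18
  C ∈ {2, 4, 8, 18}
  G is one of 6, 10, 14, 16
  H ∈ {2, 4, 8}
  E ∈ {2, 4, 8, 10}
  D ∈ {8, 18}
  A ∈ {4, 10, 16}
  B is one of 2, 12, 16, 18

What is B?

The 2 variables D and F are confined to {8, 18}, which locks those values in; drop them from B, C, E, H.
C and H share exactly the 2 values {2, 4}; by pigeonhole those values go to them, so strike 2, 4 from A, B, E.
E's domain is down to {10}, so E = 10. Remove 10 from A, G.
A's domain is down to {16}, so A = 16. Strike 16 from B, G.
So B = 12.

12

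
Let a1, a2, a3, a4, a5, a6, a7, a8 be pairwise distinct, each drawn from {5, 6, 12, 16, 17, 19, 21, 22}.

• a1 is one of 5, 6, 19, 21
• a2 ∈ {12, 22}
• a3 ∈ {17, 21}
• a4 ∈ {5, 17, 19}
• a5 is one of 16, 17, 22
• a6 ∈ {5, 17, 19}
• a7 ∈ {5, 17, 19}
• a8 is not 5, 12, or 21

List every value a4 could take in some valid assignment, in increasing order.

The 8 variables together cover exactly {5, 6, 12, 16, 17, 19, 21, 22} — 8 values for 8 variables — and 12 appears only in a2's list, so a2 = 12.
The 3 variables a4, a6, a7 are confined to {5, 17, 19}, which locks those values in; drop them from a1, a3, a5, a8.
a3's domain is down to {21}, so a3 = 21. Eliminate 21 elsewhere: a1.
a1 has just one choice, so a1 = 6. Eliminate 6 elsewhere: a8.
No further eliminations apply; a4 can still be any of 5, 17, 19.

5, 17, 19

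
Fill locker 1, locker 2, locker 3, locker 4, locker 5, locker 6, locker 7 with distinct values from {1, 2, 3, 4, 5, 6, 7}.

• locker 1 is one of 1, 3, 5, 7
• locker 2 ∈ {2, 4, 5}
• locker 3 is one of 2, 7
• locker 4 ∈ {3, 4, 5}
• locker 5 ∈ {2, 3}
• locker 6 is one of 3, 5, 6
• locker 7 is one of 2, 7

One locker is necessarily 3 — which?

The 7 variables draw from only 7 values {1, 2, 3, 4, 5, 6, 7}, so each is used; only locker 1 can be 1, hence locker 1 = 1.
Among the 6 still-open variables, 6 fits only locker 6 (and all 6 values in {2, 3, 4, 5, 6, 7} must be used), so locker 6 = 6.
The 2 variables locker 3 and locker 7 are confined to {2, 7}, which locks those values in; drop them from locker 2, locker 5.
So 3 goes to locker 5.

locker 5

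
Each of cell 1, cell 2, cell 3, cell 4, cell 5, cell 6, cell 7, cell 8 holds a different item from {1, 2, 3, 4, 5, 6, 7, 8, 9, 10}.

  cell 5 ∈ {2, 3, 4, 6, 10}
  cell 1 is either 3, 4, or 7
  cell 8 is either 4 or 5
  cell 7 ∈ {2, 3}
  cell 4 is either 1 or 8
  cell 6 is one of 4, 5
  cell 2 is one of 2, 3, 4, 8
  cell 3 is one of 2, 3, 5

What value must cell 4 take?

1

cell 6 and cell 8 between them cover only {4, 5} — a naked pair. Remove those values from cell 1, cell 2, cell 3, cell 5.
cell 3 and cell 7 between them cover only {2, 3} — a naked pair. Remove those values from cell 1, cell 2, cell 5.
cell 1's domain is down to {7}, so cell 1 = 7.
cell 2 has just one choice, so cell 2 = 8. Eliminate 8 elsewhere: cell 4.
So cell 4 = 1.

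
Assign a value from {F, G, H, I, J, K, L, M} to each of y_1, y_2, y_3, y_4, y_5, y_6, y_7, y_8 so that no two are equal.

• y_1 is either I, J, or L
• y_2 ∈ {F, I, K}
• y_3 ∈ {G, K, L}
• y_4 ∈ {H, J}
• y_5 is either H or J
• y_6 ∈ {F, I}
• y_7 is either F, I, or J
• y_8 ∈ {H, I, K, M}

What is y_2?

The 8 variables draw from only 8 values {F, G, H, I, J, K, L, M}, so each is used; only y_3 can be G, hence y_3 = G.
The 7 still-open variables draw from only 7 values {F, H, I, J, K, L, M}, so each is used; only y_1 can be L, hence y_1 = L.
The 6 still-open variables draw from only 6 values {F, H, I, J, K, M}, so each is used; only y_8 can be M, hence y_8 = M.
The 5 still-open variables draw from only 5 values {F, H, I, J, K}, so each is used; only y_2 can be K, hence y_2 = K.

K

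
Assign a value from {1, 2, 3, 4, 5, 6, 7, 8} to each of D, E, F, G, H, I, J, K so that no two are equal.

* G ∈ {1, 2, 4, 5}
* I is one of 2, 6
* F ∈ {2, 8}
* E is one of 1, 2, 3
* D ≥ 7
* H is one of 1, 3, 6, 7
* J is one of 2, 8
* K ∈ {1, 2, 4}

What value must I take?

6

Among the 8 variables, 5 fits only G (and all 8 values in {1, 2, 3, 4, 5, 6, 7, 8} must be used), so G = 5.
The 7 still-open variables together cover exactly {1, 2, 3, 4, 6, 7, 8} — 7 values for 7 variables — and 4 appears only in K's list, so K = 4.
F and J between them cover only {2, 8} — a naked pair. Remove those values from D, E, I.
So I = 6.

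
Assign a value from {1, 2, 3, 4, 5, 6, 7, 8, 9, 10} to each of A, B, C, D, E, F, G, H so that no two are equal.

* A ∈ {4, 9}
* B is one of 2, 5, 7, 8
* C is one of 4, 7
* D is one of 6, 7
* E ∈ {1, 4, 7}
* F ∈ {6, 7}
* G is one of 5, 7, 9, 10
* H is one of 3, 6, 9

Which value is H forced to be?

3

D and F between them cover only {6, 7} — a naked pair. Remove those values from B, C, E, G, H.
C's domain is down to {4}, so C = 4. Remove 4 from A, E.
E's domain is down to {1}, so E = 1.
That leaves A = 9. Strike 9 from G, H.
So H = 3.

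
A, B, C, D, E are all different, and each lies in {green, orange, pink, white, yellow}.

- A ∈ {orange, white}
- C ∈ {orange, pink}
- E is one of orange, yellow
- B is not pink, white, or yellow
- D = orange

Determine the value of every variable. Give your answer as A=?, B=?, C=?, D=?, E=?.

A=white, B=green, C=pink, D=orange, E=yellow

D's domain is down to {orange}, so D = orange. Strike orange from A, B, C, E.
E has just one choice, so E = yellow.
A must be white (only option left).
B has just one choice, so B = green.
C has just one choice, so C = pink.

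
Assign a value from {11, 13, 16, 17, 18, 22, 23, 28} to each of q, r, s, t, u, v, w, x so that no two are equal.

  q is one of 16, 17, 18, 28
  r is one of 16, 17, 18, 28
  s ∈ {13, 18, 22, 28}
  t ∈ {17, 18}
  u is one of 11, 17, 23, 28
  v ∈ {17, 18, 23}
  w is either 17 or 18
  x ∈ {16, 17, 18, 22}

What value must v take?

23

The 8 variables together cover exactly {11, 13, 16, 17, 18, 22, 23, 28} — 8 values for 8 variables — and 11 appears only in u's list, so u = 11.
The 7 still-open variables draw from only 7 values {13, 16, 17, 18, 22, 23, 28}, so each is used; only s can be 13, hence s = 13.
The 6 still-open variables together cover exactly {16, 17, 18, 22, 23, 28} — 6 values for 6 variables — and 22 appears only in x's list, so x = 22.
The 5 still-open variables draw from only 5 values {16, 17, 18, 23, 28}, so each is used; only v can be 23, hence v = 23.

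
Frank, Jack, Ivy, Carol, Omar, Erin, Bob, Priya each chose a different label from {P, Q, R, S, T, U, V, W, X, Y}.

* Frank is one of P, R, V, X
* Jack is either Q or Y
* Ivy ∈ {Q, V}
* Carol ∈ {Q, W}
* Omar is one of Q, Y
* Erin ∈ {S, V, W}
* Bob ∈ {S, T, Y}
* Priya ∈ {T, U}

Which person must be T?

Bob

Jack and Omar share exactly the 2 values {Q, Y}; by pigeonhole those values go to them, so strike Q, Y from Ivy, Carol, Bob.
Ivy must be V (only option left). Strike V from Frank, Erin.
Carol has just one choice, so Carol = W. So Erin can't be W.
Erin must be S (only option left). Eliminate S elsewhere: Bob.
So T goes to Bob.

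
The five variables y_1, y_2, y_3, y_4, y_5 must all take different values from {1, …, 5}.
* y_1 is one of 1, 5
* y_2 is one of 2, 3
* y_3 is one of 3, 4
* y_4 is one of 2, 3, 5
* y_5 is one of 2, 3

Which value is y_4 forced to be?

5

Among the 5 variables, 1 fits only y_1 (and all 5 values in {1, 2, 3, 4, 5} must be used), so y_1 = 1.
The 4 still-open variables together cover exactly {2, 3, 4, 5} — 4 values for 4 variables — and 4 appears only in y_3's list, so y_3 = 4.
The 3 still-open variables draw from only 3 values {2, 3, 5}, so each is used; only y_4 can be 5, hence y_4 = 5.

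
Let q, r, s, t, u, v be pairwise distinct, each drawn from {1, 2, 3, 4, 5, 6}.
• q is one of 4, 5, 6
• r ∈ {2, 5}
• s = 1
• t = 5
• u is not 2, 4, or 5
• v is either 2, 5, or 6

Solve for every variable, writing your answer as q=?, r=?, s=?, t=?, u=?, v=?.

s has just one choice, so s = 1. Strike 1 from u.
t must be 5 (only option left). Strike 5 from q, r, v.
That leaves r = 2. Remove 2 from v.
That leaves v = 6. Eliminate 6 elsewhere: q, u.
q has just one choice, so q = 4.
u must be 3 (only option left).

q=4, r=2, s=1, t=5, u=3, v=6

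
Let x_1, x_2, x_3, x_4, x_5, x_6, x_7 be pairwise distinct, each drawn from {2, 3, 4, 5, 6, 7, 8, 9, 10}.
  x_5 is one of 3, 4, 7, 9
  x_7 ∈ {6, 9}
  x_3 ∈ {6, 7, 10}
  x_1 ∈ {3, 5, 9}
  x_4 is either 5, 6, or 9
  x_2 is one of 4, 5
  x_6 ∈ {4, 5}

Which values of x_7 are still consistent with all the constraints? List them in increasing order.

6, 9

The 7 variables draw from only 7 values {3, 4, 5, 6, 7, 9, 10}, so each is used; only x_3 can be 10, hence x_3 = 10.
The 6 still-open variables draw from only 6 values {3, 4, 5, 6, 7, 9}, so each is used; only x_5 can be 7, hence x_5 = 7.
Among the 5 still-open variables, 3 fits only x_1 (and all 5 values in {3, 4, 5, 6, 9} must be used), so x_1 = 3.
The 2 variables x_2 and x_6 are confined to {4, 5}, which locks those values in; drop them from x_4.
No further eliminations apply; x_7 can still be any of 6, 9.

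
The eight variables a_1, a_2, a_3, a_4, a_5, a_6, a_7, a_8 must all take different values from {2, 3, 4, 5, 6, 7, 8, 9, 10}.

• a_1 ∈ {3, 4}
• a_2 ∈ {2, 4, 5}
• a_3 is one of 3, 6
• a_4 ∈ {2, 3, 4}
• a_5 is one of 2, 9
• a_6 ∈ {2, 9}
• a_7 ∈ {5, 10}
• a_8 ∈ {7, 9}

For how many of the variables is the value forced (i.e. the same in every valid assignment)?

The 8 variables draw from only 8 values {2, 3, 4, 5, 6, 7, 9, 10}, so each is used; only a_3 can be 6, hence a_3 = 6.
The 7 still-open variables together cover exactly {2, 3, 4, 5, 7, 9, 10} — 7 values for 7 variables — and 7 appears only in a_8's list, so a_8 = 7.
Among the 6 still-open variables, 10 fits only a_7 (and all 6 values in {2, 3, 4, 5, 9, 10} must be used), so a_7 = 10.
The 5 still-open variables draw from only 5 values {2, 3, 4, 5, 9}, so each is used; only a_2 can be 5, hence a_2 = 5.
a_5 and a_6 between them cover only {2, 9} — a naked pair. Remove those values from a_4.
Determined: a_2=5, a_3=6, a_7=10, a_8=7. The other variables each still have more than one consistent value. That makes 4.

4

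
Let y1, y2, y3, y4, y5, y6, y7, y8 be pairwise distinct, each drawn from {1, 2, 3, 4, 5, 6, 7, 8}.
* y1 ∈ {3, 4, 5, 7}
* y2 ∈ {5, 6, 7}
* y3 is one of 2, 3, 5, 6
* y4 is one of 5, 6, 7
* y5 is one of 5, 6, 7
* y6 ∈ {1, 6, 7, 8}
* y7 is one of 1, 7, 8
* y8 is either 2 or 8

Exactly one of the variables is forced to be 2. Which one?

Among the 8 variables, 4 fits only y1 (and all 8 values in {1, 2, 3, 4, 5, 6, 7, 8} must be used), so y1 = 4.
The 7 still-open variables draw from only 7 values {1, 2, 3, 5, 6, 7, 8}, so each is used; only y3 can be 3, hence y3 = 3.
The 6 still-open variables draw from only 6 values {1, 2, 5, 6, 7, 8}, so each is used; only y8 can be 2, hence y8 = 2.

y8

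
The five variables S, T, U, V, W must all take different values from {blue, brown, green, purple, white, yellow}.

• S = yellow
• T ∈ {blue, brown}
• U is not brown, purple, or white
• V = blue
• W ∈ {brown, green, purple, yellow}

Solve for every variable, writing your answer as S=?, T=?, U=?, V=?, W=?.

S must be yellow (only option left). Remove yellow from U, W.
V has just one choice, so V = blue. Remove blue from T, U.
T has just one choice, so T = brown. Eliminate brown elsewhere: W.
U has just one choice, so U = green. Remove green from W.
W must be purple (only option left).

S=yellow, T=brown, U=green, V=blue, W=purple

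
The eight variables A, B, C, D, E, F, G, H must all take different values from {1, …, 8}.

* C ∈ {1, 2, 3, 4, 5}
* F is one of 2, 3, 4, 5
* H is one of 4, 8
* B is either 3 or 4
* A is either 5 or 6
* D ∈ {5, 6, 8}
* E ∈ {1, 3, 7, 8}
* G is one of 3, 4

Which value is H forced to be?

The 8 variables together cover exactly {1, 2, 3, 4, 5, 6, 7, 8} — 8 values for 8 variables — and 7 appears only in E's list, so E = 7.
The 7 still-open variables together cover exactly {1, 2, 3, 4, 5, 6, 8} — 7 values for 7 variables — and 1 appears only in C's list, so C = 1.
The 6 still-open variables together cover exactly {2, 3, 4, 5, 6, 8} — 6 values for 6 variables — and 2 appears only in F's list, so F = 2.
B and G share exactly the 2 values {3, 4}; by pigeonhole those values go to them, so strike 3, 4 from H.
So H = 8.

8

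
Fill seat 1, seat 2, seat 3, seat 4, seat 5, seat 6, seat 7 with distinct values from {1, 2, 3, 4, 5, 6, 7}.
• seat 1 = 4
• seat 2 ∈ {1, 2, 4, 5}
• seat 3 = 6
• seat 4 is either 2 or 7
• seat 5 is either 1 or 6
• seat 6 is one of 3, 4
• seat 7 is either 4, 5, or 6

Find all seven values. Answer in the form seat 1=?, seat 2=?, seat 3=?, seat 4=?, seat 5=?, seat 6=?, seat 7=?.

seat 1 has just one choice, so seat 1 = 4. Remove 4 from seat 2, seat 6, seat 7.
seat 3 has just one choice, so seat 3 = 6. So seat 5, seat 7 can't be 6.
seat 5 must be 1 (only option left). Eliminate 1 elsewhere: seat 2.
That leaves seat 6 = 3.
seat 7 has just one choice, so seat 7 = 5. So seat 2 can't be 5.
seat 2's domain is down to {2}, so seat 2 = 2. Strike 2 from seat 4.
seat 4 must be 7 (only option left).

seat 1=4, seat 2=2, seat 3=6, seat 4=7, seat 5=1, seat 6=3, seat 7=5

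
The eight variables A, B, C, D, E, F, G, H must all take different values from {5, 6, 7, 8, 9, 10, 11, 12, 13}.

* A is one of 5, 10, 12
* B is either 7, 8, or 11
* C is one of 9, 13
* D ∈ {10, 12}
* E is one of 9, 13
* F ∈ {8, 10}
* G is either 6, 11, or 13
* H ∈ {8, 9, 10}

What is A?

5

The 2 variables C and E are confined to {9, 13}, which locks those values in; drop them from G, H.
F and H share exactly the 2 values {8, 10}; by pigeonhole those values go to them, so strike 8, 10 from A, B, D.
D has just one choice, so D = 12. Eliminate 12 elsewhere: A.
So A = 5.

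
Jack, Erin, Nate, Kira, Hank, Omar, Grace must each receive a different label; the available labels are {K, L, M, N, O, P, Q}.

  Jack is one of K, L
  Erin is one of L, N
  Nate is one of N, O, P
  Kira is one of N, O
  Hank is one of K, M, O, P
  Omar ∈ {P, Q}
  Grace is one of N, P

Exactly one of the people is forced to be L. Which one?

Among the 7 variables, M fits only Hank (and all 7 values in {K, L, M, N, O, P, Q} must be used), so Hank = M.
Among the 6 still-open variables, K fits only Jack (and all 6 values in {K, L, N, O, P, Q} must be used), so Jack = K.
Among the 5 still-open variables, L fits only Erin (and all 5 values in {L, N, O, P, Q} must be used), so Erin = L.

Erin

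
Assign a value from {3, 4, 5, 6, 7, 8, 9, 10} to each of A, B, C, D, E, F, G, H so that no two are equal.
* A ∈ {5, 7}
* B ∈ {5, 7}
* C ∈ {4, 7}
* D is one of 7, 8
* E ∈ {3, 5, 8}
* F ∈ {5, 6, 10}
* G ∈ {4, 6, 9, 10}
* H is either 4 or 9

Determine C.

4

The 8 variables draw from only 8 values {3, 4, 5, 6, 7, 8, 9, 10}, so each is used; only E can be 3, hence E = 3.
Among the 7 still-open variables, 8 fits only D (and all 7 values in {4, 5, 6, 7, 8, 9, 10} must be used), so D = 8.
A and B between them cover only {5, 7} — a naked pair. Remove those values from C, F.
So C = 4.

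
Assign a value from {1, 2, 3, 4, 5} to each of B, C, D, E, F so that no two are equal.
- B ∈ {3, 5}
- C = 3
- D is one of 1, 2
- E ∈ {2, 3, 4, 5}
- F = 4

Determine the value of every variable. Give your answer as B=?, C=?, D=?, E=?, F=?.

C must be 3 (only option left). Remove 3 from B, E.
That leaves F = 4. Remove 4 from E.
That leaves B = 5. So E can't be 5.
That leaves E = 2. Eliminate 2 elsewhere: D.
D has just one choice, so D = 1.

B=5, C=3, D=1, E=2, F=4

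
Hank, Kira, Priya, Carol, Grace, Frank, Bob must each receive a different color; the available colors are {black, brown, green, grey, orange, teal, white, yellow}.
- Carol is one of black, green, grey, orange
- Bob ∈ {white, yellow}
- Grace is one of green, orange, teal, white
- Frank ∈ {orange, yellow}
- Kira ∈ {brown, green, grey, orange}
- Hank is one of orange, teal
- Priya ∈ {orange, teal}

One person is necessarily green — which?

Grace

Hank and Priya between them cover only {orange, teal} — a naked pair. Remove those values from Kira, Carol, Grace, Frank.
That leaves Frank = yellow. Eliminate yellow elsewhere: Bob.
Bob's domain is down to {white}, so Bob = white. Remove white from Grace.
So green goes to Grace.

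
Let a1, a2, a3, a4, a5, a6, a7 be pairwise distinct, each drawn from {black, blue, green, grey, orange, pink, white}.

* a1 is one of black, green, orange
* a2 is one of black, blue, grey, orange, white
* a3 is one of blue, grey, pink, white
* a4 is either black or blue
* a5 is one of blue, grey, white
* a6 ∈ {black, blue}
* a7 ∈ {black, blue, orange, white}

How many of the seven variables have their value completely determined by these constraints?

The 7 variables together cover exactly {black, blue, green, grey, orange, pink, white} — 7 values for 7 variables — and green appears only in a1's list, so a1 = green.
The 6 still-open variables together cover exactly {black, blue, grey, orange, pink, white} — 6 values for 6 variables — and pink appears only in a3's list, so a3 = pink.
a4 and a6 between them cover only {black, blue} — a naked pair. Remove those values from a2, a5, a7.
Determined: a1=green, a3=pink. The other variables each still have more than one consistent value. That makes 2.

2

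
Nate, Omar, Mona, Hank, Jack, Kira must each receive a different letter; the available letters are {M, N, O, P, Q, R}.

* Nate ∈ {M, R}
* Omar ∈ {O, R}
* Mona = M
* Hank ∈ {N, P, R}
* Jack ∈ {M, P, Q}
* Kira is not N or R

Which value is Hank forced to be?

Mona's domain is down to {M}, so Mona = M. Remove M from Nate, Jack, Kira.
That leaves Nate = R. Strike R from Omar, Hank.
Omar must be O (only option left). Eliminate O elsewhere: Kira.
Among the 3 still-open variables, N fits only Hank (and all 3 values in {N, P, Q} must be used), so Hank = N.

N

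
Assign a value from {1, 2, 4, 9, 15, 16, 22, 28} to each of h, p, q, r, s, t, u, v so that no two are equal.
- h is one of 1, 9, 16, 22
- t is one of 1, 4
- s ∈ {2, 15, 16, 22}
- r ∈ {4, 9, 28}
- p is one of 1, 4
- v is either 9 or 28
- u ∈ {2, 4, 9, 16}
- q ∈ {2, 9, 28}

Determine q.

2

The 8 variables together cover exactly {1, 2, 4, 9, 15, 16, 22, 28} — 8 values for 8 variables — and 15 appears only in s's list, so s = 15.
The 7 still-open variables together cover exactly {1, 2, 4, 9, 16, 22, 28} — 7 values for 7 variables — and 22 appears only in h's list, so h = 22.
The 6 still-open variables draw from only 6 values {1, 2, 4, 9, 16, 28}, so each is used; only u can be 16, hence u = 16.
The 5 still-open variables draw from only 5 values {1, 2, 4, 9, 28}, so each is used; only q can be 2, hence q = 2.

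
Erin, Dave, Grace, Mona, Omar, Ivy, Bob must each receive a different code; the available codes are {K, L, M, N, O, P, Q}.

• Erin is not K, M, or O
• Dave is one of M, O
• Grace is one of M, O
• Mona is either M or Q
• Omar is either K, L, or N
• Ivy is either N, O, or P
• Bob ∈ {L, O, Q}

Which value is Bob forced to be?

L

The 7 variables together cover exactly {K, L, M, N, O, P, Q} — 7 values for 7 variables — and K appears only in Omar's list, so Omar = K.
Dave and Grace share exactly the 2 values {M, O}; by pigeonhole those values go to them, so strike M, O from Mona, Ivy, Bob.
That leaves Mona = Q. So Erin, Bob can't be Q.
So Bob = L.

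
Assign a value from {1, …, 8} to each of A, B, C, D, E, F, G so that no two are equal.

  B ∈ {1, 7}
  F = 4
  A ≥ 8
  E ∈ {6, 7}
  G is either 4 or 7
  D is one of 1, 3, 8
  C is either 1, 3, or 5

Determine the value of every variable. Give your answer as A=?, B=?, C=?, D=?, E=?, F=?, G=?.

A=8, B=1, C=5, D=3, E=6, F=4, G=7

A has just one choice, so A = 8. Eliminate 8 elsewhere: D.
F has just one choice, so F = 4. Remove 4 from G.
G has just one choice, so G = 7. So B, E can't be 7.
B's domain is down to {1}, so B = 1. So C, D can't be 1.
That leaves D = 3. So C can't be 3.
E must be 6 (only option left).
That leaves C = 5.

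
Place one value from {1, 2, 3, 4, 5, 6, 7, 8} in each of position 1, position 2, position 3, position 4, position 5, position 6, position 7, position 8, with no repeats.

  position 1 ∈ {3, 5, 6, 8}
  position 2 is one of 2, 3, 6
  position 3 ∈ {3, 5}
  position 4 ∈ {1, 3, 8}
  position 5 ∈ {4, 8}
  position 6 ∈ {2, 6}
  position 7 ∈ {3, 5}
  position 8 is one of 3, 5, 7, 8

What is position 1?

Among the 8 variables, 1 fits only position 4 (and all 8 values in {1, 2, 3, 4, 5, 6, 7, 8} must be used), so position 4 = 1.
The 7 still-open variables together cover exactly {2, 3, 4, 5, 6, 7, 8} — 7 values for 7 variables — and 4 appears only in position 5's list, so position 5 = 4.
Among the 6 still-open variables, 7 fits only position 8 (and all 6 values in {2, 3, 5, 6, 7, 8} must be used), so position 8 = 7.
The 5 still-open variables draw from only 5 values {2, 3, 5, 6, 8}, so each is used; only position 1 can be 8, hence position 1 = 8.

8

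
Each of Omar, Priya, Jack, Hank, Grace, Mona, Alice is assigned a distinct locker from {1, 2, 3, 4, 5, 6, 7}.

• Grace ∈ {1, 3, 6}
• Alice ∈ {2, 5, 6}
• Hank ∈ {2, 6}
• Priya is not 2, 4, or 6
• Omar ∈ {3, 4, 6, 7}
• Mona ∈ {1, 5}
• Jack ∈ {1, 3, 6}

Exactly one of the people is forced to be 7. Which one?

Priya

Among the 7 variables, 4 fits only Omar (and all 7 values in {1, 2, 3, 4, 5, 6, 7} must be used), so Omar = 4.
The 6 still-open variables together cover exactly {1, 2, 3, 5, 6, 7} — 6 values for 6 variables — and 7 appears only in Priya's list, so Priya = 7.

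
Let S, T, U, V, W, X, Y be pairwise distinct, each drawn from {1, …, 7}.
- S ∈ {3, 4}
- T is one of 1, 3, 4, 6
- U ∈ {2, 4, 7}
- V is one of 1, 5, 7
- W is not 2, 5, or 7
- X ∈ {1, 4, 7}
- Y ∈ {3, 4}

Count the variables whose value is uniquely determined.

The 7 variables together cover exactly {1, 2, 3, 4, 5, 6, 7} — 7 values for 7 variables — and 2 appears only in U's list, so U = 2.
Among the 6 still-open variables, 5 fits only V (and all 6 values in {1, 3, 4, 5, 6, 7} must be used), so V = 5.
The 5 still-open variables together cover exactly {1, 3, 4, 6, 7} — 5 values for 5 variables — and 7 appears only in X's list, so X = 7.
The 2 variables S and Y are confined to {3, 4}, which locks those values in; drop them from T, W.
Determined: U=2, V=5, X=7. The other variables each still have more than one consistent value. That makes 3.

3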